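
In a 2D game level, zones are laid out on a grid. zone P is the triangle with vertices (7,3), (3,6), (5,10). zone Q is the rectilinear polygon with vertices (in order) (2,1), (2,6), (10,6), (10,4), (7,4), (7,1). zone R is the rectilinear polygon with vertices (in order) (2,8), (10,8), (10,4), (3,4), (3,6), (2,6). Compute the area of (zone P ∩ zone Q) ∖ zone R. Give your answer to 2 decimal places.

0.52

|zone P ∩ zone Q| = 4.7143.
|(zone P ∩ zone Q) ∩ zone R| = 4.1905.
|(zone P ∩ zone Q) ∖ zone R| = 4.7143 − 4.1905 = 0.52.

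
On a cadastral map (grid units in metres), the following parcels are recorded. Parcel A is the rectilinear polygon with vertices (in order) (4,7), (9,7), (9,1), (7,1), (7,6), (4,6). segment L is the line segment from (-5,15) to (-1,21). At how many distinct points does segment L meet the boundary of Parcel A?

0

The segment lies entirely outside Parcel A and never meets its boundary.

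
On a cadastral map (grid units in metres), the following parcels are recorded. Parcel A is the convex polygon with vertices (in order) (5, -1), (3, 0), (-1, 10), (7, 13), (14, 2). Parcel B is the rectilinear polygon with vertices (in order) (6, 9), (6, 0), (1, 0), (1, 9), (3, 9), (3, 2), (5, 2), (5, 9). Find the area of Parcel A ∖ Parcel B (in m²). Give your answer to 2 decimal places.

|Parcel A| = 121, |Parcel A∩Parcel B| = 26.
|Parcel A ∖ Parcel B| = |Parcel A| − |Parcel A∩Parcel B| = 121 − 26 = 95.00.

95.00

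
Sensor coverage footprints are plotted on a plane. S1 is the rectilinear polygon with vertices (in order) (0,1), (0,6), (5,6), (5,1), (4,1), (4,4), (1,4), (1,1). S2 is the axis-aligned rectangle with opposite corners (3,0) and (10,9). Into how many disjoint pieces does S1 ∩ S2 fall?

S1 ∩ S2 is a single connected region.

1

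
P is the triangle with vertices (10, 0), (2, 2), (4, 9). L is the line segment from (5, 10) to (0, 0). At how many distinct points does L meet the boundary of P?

The segment meets the boundary at (3.333,6.667), (4.286,8.571).

2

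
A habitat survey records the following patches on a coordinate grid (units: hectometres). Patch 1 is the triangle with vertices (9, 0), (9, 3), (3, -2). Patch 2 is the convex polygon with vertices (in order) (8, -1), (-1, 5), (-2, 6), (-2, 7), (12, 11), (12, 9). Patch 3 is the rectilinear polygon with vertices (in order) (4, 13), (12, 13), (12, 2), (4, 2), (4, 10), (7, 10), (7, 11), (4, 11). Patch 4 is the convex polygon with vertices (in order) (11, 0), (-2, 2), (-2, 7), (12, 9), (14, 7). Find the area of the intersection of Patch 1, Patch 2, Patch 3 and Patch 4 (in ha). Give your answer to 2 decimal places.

The intersection is the polygon with vertices (7.8,2), (9,3), (9,2).
By the shoelace formula its area is 0.60.

0.60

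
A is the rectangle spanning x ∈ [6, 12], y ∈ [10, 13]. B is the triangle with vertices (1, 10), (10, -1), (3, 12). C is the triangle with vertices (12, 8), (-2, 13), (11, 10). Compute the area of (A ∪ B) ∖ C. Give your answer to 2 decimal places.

34.73

|A ∪ B| = 38.
|(A ∪ B) ∩ C| = 3.2724.
|(A ∪ B) ∖ C| = 38 − 3.2724 = 34.73.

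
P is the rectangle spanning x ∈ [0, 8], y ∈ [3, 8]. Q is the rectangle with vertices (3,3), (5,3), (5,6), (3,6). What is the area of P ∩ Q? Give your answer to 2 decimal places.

|P∩Q|: x∈[3,5], y∈[3,6] → 2·3 = 6.

6.00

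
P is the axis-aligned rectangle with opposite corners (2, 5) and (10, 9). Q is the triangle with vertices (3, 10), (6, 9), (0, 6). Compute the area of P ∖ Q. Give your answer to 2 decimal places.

|P| = 32, |P∩Q| = 3.9583.
|P ∖ Q| = |P| − |P∩Q| = 32 − 3.9583 = 28.04.

28.04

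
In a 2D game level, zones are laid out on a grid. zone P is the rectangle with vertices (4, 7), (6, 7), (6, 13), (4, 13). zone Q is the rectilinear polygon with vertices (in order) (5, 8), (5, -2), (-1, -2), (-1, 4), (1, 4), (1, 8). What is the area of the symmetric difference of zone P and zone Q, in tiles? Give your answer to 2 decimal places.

|zone P| = 12, |zone Q| = 52, |zone P∩zone Q| = 1.
|zone P △ zone Q| = |zone P| + |zone Q| − 2·|zone P∩zone Q| = 12 + 52 − 2 = 62.00.

62.00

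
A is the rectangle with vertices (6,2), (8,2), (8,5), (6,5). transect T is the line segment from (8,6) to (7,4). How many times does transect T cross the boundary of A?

The segment meets the boundary at (7.5,5).

1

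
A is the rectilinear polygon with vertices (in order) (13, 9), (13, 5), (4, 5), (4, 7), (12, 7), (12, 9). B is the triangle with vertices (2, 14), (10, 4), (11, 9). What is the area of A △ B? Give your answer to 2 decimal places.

|A| = 20, |B| = 25, |A∩B| = 4.
|A △ B| = |A| + |B| − 2·|A∩B| = 20 + 25 − 8 = 37.00.

37.00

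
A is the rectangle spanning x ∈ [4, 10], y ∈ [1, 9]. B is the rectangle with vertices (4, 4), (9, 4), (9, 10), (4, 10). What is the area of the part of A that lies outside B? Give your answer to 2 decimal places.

23.00

|A∩B|: x∈[4,9], y∈[4,9] → 5·5 = 25.
|A| = 48.
|A ∖ B| = |A| − |A∩B| = 48 − 25 = 23.00.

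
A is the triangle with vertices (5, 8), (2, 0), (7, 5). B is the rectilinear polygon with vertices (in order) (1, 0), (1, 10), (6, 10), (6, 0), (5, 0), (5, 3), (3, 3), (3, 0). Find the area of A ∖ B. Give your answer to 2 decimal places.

|A| = 12.5, |A∩B| = 9.2708.
|A ∖ B| = |A| − |A∩B| = 12.5 − 9.2708 = 3.23.

3.23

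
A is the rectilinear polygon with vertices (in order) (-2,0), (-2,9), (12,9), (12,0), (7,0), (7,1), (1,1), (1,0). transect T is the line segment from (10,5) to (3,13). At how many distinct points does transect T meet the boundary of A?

The segment meets the boundary at (6.5,9).

1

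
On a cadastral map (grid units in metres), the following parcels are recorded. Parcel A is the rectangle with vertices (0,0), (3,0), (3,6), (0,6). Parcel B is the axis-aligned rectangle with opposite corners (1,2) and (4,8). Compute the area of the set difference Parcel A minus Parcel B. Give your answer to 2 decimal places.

10.00

|Parcel A∩Parcel B|: x∈[1,3], y∈[2,6] → 2·4 = 8.
|Parcel A| = 18.
|Parcel A ∖ Parcel B| = |Parcel A| − |Parcel A∩Parcel B| = 18 − 8 = 10.00.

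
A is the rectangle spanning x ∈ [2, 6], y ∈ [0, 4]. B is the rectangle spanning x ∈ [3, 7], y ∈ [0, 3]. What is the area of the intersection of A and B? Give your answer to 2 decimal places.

9.00

|A∩B|: x∈[3,6], y∈[0,3] → 3·3 = 9.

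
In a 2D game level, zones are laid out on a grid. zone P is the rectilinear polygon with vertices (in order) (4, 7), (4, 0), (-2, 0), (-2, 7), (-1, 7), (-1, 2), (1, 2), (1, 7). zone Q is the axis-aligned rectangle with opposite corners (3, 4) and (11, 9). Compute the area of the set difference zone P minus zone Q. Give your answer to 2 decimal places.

29.00

|zone P| = 32, |zone P∩zone Q| = 3.
|zone P ∖ zone Q| = |zone P| − |zone P∩zone Q| = 32 − 3 = 29.00.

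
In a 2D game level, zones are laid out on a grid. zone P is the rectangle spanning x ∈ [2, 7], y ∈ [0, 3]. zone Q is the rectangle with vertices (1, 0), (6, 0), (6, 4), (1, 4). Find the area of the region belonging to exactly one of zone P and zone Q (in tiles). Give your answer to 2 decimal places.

|zone P∩zone Q|: x∈[2,6], y∈[0,3] → 4·3 = 12.
|zone P △ zone Q| = |zone P| + |zone Q| − 2·|zone P∩zone Q| = 15 + 20 − 24 = 11.00.

11.00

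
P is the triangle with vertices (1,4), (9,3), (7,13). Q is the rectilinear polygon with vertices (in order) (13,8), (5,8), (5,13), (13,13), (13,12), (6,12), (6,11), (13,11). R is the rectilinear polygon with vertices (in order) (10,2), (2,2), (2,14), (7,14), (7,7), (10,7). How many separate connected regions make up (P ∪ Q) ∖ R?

(P ∪ Q) ∖ R splits into 2 disjoint pieces (area 0.8125, area 25.4).

2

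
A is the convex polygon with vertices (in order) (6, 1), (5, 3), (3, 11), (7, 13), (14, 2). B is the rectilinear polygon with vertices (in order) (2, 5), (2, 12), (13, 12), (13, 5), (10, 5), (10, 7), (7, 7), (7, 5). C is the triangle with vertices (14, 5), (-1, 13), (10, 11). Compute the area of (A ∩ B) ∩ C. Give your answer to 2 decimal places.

15.25

The region (A ∩ B) ∩ C is the polygon with vertices (4.867,11.933), (8.047,11.355), (11.11,6.541), (3.038,10.846), (3,11).
By the shoelace formula its area is 15.25.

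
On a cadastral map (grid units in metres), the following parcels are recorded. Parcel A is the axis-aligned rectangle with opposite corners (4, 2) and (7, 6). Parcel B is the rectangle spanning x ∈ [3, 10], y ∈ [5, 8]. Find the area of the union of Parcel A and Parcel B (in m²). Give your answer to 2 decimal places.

30.00

By inclusion–exclusion:
Individual areas: |Parcel A| = 12, |Parcel B| = 21.
|Parcel A∩Parcel B|: x∈[4,7], y∈[5,6] → 3·1 = 3.
|Parcel A ∪ Parcel B| = 33 − 3 = 30.00.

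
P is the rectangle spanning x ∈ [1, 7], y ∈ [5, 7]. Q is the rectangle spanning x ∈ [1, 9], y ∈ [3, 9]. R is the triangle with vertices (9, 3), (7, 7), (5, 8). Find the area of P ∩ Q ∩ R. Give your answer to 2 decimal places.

The intersection is the polygon with vertices (7,5.5), (5.8,7), (7,7).
By the shoelace formula its area is 0.90.

0.90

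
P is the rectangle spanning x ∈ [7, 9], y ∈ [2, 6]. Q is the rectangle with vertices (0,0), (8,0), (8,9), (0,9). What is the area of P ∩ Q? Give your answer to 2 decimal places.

|P∩Q|: x∈[7,8], y∈[2,6] → 1·4 = 4.

4.00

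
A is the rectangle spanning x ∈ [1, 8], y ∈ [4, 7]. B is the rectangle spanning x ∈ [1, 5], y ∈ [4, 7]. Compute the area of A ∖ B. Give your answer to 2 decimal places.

|A∩B|: x∈[1,5], y∈[4,7] → 4·3 = 12.
|A| = 21.
|A ∖ B| = |A| − |A∩B| = 21 − 12 = 9.00.

9.00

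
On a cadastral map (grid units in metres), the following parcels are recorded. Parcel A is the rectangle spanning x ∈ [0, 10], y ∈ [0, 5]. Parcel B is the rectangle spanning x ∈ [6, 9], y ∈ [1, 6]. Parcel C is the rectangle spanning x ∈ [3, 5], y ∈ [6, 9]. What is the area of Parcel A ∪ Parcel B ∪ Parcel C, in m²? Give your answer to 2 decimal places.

59.00

By inclusion–exclusion:
Individual areas: |Parcel A| = 50, |Parcel B| = 15, |Parcel C| = 6.
|Parcel A∩Parcel B|: x∈[6,9], y∈[1,5] → 3·4 = 12.
|Parcel A∩Parcel C| = 0 (no overlap).
|Parcel B∩Parcel C| = 0 (no overlap).
|Parcel A∩Parcel B∩Parcel C| = 0.
|Parcel A ∪ Parcel B ∪ Parcel C| = 71 − 12 + 0 = 59.00.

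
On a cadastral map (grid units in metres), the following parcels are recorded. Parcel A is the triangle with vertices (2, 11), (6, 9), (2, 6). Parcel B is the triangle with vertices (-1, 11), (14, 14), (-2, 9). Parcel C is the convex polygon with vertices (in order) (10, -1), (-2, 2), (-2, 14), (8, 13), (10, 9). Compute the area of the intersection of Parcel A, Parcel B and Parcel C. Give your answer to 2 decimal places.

The intersection is the polygon with vertices (2,10.25), (2,11), (2.923,10.539).
By the shoelace formula its area is 0.35.

0.35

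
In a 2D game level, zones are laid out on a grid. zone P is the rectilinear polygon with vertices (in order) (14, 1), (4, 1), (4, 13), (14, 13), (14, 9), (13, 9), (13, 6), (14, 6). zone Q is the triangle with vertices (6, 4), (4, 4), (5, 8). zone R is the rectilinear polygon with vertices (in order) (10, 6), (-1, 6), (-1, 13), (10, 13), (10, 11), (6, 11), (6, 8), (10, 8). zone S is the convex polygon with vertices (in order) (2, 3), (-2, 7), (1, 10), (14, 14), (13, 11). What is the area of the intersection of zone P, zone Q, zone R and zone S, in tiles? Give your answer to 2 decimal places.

1.00

The intersection is the polygon with vertices (5.5,6), (4.5,6), (5,8).
By the shoelace formula its area is 1.00.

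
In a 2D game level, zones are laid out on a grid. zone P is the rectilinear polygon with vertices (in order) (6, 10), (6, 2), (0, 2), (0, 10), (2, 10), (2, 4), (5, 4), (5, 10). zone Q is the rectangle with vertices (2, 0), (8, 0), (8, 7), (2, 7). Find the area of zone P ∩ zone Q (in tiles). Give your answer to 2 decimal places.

11.00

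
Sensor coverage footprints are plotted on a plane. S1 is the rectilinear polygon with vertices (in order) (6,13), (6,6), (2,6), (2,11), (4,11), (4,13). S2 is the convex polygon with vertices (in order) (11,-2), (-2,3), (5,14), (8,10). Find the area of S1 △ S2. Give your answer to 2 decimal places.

|S1| = 24, |S2| = 101, |S1∩S2| = 22.9194.
|S1 △ S2| = |S1| + |S2| − 2·|S1∩S2| = 24 + 101 − 45.8387 = 79.16.

79.16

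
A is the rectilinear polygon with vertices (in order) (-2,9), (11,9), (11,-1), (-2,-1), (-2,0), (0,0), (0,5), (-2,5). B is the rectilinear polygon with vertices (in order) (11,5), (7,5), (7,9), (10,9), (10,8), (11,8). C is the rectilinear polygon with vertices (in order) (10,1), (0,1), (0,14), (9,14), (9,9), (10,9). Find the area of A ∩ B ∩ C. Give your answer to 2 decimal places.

The intersection is the polygon with vertices (10,8), (10,5), (7,5), (7,9), (9,9), (10,9).
By the shoelace formula its area is 12.00.

12.00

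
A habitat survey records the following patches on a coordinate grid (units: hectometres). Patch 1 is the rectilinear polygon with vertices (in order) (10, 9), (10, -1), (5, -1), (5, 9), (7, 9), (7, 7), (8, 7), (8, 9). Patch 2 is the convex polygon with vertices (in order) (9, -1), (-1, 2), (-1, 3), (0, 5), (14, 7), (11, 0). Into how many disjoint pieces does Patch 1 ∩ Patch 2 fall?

1

Patch 1 ∩ Patch 2 is a single connected region.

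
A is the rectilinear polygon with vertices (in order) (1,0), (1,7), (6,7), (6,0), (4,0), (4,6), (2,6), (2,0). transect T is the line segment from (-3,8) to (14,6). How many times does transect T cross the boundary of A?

The segment meets the boundary at (6,6.941), (5.5,7).

2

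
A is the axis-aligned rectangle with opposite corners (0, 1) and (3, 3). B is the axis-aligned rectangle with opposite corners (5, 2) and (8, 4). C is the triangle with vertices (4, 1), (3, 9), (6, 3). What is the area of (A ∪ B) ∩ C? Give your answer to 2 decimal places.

The region (A ∪ B) ∩ C is the polygon with vertices (5,4), (5.5,4), (6,3), (5,2).
By the shoelace formula its area is 1.25.

1.25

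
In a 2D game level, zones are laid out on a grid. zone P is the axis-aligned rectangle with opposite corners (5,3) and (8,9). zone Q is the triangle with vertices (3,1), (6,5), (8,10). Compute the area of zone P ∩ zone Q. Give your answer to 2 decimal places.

The intersection is the polygon with vertices (7.6,9), (6,5), (5,3.667), (5,4.6), (7.444,9).
By the shoelace formula its area is 2.49.

2.49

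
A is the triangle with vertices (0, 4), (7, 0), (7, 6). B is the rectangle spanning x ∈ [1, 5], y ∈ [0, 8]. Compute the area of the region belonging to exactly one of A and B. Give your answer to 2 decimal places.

|A| = 21, |B| = 32, |A∩B| = 10.2857.
|A △ B| = |A| + |B| − 2·|A∩B| = 21 + 32 − 20.5714 = 32.43.

32.43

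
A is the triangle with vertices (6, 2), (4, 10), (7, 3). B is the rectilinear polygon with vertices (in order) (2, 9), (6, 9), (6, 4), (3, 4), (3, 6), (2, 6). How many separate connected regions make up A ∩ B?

1

A ∩ B is a single connected region.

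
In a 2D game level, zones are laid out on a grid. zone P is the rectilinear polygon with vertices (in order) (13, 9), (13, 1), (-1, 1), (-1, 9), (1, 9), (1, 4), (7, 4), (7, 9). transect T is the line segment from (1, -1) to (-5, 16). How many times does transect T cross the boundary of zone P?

2

The segment meets the boundary at (-1,4.667), (0.294,1).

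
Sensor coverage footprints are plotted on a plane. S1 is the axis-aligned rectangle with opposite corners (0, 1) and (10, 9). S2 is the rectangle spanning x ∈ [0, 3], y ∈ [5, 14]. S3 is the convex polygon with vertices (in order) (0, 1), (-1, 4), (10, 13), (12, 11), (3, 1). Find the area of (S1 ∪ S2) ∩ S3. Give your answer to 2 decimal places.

42.09

The region (S1 ∪ S2) ∩ S3 is the polygon with vertices (10,8.778), (3,1), (0,1), (0,4.818), (5.111,9), (10,9).
By the shoelace formula its area is 42.09.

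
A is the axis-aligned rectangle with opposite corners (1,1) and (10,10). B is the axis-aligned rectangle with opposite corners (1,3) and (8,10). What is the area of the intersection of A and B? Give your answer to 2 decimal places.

49.00

|A∩B|: x∈[1,8], y∈[3,10] → 7·7 = 49.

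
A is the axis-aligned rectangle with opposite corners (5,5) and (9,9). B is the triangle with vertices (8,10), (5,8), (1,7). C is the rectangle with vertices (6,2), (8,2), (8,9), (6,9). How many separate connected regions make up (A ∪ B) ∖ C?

2

(A ∪ B) ∖ C splits into 2 disjoint pieces (area 4, area 5.8452).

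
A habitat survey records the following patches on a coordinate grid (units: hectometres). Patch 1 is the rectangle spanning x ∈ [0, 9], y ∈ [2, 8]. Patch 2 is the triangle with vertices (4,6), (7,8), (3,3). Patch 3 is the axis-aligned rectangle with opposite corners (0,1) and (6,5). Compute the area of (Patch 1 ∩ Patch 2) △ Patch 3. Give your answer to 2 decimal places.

25.63

|Patch 1 ∩ Patch 2| = 3.5.
|(Patch 1 ∩ Patch 2) ∩ Patch 3| = 0.9333.
|(Patch 1 ∩ Patch 2) △ Patch 3| = 3.5 + 24 − 1.8667 = 25.63.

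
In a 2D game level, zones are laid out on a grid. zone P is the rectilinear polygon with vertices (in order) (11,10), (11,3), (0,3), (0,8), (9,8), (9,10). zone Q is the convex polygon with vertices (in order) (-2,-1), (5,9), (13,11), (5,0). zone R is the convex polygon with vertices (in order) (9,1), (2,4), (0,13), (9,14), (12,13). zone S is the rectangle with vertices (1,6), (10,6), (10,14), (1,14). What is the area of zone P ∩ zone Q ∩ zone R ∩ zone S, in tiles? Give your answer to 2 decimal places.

14.52

The intersection is the polygon with vertices (4.3,8), (9,8), (9,10), (10,10), (10,6.875), (9.364,6), (2.9,6).
By the shoelace formula its area is 14.52.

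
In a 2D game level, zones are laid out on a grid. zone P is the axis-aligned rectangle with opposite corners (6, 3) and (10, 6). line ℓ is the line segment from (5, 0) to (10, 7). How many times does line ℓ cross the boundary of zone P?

2

The segment meets the boundary at (9.286,6), (7.143,3).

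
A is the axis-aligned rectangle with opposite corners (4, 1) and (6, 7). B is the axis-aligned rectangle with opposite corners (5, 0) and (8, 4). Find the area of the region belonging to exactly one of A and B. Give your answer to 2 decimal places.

|A∩B|: x∈[5,6], y∈[1,4] → 1·3 = 3.
|A △ B| = |A| + |B| − 2·|A∩B| = 12 + 12 − 6 = 18.00.

18.00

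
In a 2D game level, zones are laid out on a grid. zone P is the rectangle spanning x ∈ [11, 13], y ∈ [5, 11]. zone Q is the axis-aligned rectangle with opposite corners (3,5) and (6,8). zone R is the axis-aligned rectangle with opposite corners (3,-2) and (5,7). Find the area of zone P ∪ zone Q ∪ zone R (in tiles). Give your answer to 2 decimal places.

35.00

By inclusion–exclusion:
Individual areas: |zone P| = 12, |zone Q| = 9, |zone R| = 18.
|zone P∩zone Q| = 0 (no overlap).
|zone P∩zone R| = 0 (no overlap).
|zone Q∩zone R|: x∈[3,5], y∈[5,7] → 2·2 = 4.
|zone P∩zone Q∩zone R| = 0.
|zone P ∪ zone Q ∪ zone R| = 39 − 4 + 0 = 35.00.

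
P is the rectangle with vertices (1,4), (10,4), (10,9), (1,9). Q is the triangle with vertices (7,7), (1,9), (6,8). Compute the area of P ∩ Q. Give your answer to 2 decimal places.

The intersection is the polygon with vertices (1,9), (6,8), (7,7).
By the shoelace formula its area is 2.00.

2.00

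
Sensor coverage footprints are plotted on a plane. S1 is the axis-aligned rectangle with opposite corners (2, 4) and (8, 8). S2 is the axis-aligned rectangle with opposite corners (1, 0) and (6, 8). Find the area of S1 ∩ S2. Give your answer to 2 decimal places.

16.00

|S1∩S2|: x∈[2,6], y∈[4,8] → 4·4 = 16.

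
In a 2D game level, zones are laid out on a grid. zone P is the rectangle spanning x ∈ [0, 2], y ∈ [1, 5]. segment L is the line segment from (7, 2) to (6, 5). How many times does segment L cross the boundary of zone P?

0

The segment lies entirely outside zone P and never meets its boundary.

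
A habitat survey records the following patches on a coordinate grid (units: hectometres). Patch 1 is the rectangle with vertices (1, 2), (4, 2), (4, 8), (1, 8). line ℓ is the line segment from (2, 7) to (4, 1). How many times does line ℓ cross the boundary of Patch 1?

The segment meets the boundary at (3.667,2).

1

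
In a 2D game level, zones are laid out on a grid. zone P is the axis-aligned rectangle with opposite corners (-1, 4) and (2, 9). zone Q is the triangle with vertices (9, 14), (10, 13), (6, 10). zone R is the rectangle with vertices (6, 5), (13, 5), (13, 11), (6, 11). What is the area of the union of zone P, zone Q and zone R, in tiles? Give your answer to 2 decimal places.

By inclusion–exclusion:
Individual areas: |zone P| = 15, |zone Q| = 3.5, |zone R| = 42.
|zone P∩zone Q| = 0.
|zone P∩zone R| = 0 (no overlap).
|zone Q∩zone R| = 0.2917.
|zone P∩zone Q∩zone R| = 0.
|zone P ∪ zone Q ∪ zone R| = 60.5 − 0.2917 + 0 = 60.21.

60.21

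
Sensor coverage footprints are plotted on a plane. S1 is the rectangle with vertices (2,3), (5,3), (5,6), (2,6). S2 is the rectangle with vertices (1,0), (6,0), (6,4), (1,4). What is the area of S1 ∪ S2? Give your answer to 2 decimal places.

By inclusion–exclusion:
Individual areas: |S1| = 9, |S2| = 20.
|S1∩S2|: x∈[2,5], y∈[3,4] → 3·1 = 3.
|S1 ∪ S2| = 29 − 3 = 26.00.

26.00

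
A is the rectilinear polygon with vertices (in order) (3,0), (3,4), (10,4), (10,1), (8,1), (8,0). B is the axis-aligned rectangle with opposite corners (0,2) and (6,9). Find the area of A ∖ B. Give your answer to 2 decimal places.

|A| = 26, |A∩B| = 6.
|A ∖ B| = |A| − |A∩B| = 26 − 6 = 20.00.

20.00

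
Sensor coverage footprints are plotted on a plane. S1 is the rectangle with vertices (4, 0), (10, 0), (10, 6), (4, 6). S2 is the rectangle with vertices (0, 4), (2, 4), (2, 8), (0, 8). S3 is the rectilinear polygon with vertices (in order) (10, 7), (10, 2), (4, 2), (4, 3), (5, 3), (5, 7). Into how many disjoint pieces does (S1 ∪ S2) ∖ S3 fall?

(S1 ∪ S2) ∖ S3 splits into 3 disjoint pieces (area 12, area 3, area 8).

3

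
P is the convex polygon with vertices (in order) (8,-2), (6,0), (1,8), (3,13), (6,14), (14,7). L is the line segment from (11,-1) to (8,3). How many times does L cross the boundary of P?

1

The segment meets the boundary at (9.765,0.647).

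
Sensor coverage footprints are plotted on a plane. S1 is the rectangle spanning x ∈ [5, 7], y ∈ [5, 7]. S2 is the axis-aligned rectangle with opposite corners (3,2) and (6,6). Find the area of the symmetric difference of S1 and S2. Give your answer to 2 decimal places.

14.00

|S1∩S2|: x∈[5,6], y∈[5,6] → 1·1 = 1.
|S1 △ S2| = |S1| + |S2| − 2·|S1∩S2| = 4 + 12 − 2 = 14.00.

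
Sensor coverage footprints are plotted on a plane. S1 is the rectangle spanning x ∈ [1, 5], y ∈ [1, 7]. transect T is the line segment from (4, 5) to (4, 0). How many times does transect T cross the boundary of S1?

The segment meets the boundary at (4,1).

1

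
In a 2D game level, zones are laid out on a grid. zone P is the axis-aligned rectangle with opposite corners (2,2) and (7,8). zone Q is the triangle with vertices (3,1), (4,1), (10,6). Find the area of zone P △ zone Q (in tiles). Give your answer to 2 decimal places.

|zone P| = 30, |zone Q| = 2.5, |zone P∩zone Q| = 1.0643.
|zone P △ zone Q| = |zone P| + |zone Q| − 2·|zone P∩zone Q| = 30 + 2.5 − 2.1286 = 30.37.

30.37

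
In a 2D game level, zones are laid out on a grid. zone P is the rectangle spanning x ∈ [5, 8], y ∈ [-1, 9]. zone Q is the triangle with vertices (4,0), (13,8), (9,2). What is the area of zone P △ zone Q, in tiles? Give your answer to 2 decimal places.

33.67

|zone P| = 30, |zone Q| = 11, |zone P∩zone Q| = 3.6667.
|zone P △ zone Q| = |zone P| + |zone Q| − 2·|zone P∩zone Q| = 30 + 11 − 7.3333 = 33.67.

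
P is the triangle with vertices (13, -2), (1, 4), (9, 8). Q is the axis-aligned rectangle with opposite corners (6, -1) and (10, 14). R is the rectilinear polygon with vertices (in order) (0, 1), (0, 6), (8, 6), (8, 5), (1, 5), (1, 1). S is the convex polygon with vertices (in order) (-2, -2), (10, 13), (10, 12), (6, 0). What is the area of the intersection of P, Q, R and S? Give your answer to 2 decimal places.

The intersection is the polygon with vertices (8,6), (7.667,5), (6,5), (6,6).
By the shoelace formula its area is 1.83.

1.83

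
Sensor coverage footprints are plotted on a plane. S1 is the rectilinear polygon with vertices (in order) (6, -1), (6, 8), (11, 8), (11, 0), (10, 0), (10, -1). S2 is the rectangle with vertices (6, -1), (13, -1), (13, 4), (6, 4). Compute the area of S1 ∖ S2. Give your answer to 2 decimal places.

20.00

|S1| = 44, |S1∩S2| = 24.
|S1 ∖ S2| = |S1| − |S1∩S2| = 44 − 24 = 20.00.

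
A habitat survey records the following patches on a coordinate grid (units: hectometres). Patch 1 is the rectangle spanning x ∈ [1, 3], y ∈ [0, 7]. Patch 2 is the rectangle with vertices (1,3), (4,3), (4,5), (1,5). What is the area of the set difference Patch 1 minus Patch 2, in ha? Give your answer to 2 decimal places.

|Patch 1∩Patch 2|: x∈[1,3], y∈[3,5] → 2·2 = 4.
|Patch 1| = 14.
|Patch 1 ∖ Patch 2| = |Patch 1| − |Patch 1∩Patch 2| = 14 − 4 = 10.00.

10.00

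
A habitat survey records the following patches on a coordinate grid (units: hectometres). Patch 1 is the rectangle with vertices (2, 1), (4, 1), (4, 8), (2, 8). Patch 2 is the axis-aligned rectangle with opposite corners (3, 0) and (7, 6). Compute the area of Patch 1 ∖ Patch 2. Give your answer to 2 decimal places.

9.00

|Patch 1∩Patch 2|: x∈[3,4], y∈[1,6] → 1·5 = 5.
|Patch 1| = 14.
|Patch 1 ∖ Patch 2| = |Patch 1| − |Patch 1∩Patch 2| = 14 − 5 = 9.00.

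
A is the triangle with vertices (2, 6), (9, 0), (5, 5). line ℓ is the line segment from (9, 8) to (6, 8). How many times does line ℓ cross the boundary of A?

0

The segment lies entirely outside A and never meets its boundary.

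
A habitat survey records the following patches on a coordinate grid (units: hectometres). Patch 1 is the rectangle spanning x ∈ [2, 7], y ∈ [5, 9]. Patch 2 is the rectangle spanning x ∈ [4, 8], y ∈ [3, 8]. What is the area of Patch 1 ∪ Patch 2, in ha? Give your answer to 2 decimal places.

31.00

By inclusion–exclusion:
Individual areas: |Patch 1| = 20, |Patch 2| = 20.
|Patch 1∩Patch 2|: x∈[4,7], y∈[5,8] → 3·3 = 9.
|Patch 1 ∪ Patch 2| = 40 − 9 = 31.00.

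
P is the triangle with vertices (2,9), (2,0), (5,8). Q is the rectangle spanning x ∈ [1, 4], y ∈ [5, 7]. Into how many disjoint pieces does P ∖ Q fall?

2

P ∖ Q splits into 2 disjoint pieces (area 4.8333, area 4.6875).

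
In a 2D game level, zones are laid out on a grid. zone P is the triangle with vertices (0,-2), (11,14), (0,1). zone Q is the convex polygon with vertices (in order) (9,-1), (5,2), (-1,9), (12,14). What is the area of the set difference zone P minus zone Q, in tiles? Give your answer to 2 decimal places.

|zone P| = 16.5, |zone P∩zone Q| = 7.9731.
|zone P ∖ zone Q| = |zone P| − |zone P∩zone Q| = 16.5 − 7.9731 = 8.53.

8.53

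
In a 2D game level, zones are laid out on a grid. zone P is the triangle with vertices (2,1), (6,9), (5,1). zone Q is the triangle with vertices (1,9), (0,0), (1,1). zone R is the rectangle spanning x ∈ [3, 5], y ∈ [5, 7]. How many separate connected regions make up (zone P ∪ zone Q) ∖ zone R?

2

(zone P ∪ zone Q) ∖ zone R splits into 2 disjoint pieces (area 11, area 4).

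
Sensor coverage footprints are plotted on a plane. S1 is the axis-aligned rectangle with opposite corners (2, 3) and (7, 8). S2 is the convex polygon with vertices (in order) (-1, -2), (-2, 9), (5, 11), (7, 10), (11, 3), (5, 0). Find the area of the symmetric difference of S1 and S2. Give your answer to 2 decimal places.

85.50

|S1| = 25, |S2| = 110.5, |S1∩S2| = 25.
|S1 △ S2| = |S1| + |S2| − 2·|S1∩S2| = 25 + 110.5 − 50 = 85.50.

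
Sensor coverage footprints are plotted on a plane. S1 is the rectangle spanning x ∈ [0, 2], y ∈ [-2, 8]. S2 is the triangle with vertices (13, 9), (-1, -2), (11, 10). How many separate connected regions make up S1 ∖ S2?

S1 ∖ S2 splits into 2 disjoint pieces (area 3.1429, area 16).

2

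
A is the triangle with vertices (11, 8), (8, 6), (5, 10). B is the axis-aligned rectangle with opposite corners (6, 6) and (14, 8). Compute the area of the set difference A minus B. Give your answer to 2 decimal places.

|A| = 9, |A∩B| = 4.5.
|A ∖ B| = |A| − |A∩B| = 9 − 4.5 = 4.50.

4.50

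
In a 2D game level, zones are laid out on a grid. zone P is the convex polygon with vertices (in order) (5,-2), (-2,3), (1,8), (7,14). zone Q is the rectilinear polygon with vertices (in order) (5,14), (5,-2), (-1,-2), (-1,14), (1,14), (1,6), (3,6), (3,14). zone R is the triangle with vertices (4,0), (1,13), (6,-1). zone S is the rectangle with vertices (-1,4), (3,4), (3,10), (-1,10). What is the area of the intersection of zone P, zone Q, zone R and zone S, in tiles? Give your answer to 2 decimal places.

0.32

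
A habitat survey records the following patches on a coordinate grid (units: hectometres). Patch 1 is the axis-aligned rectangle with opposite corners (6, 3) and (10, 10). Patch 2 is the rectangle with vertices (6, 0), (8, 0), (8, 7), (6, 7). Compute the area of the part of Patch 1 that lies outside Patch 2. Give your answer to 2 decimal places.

20.00

|Patch 1∩Patch 2|: x∈[6,8], y∈[3,7] → 2·4 = 8.
|Patch 1| = 28.
|Patch 1 ∖ Patch 2| = |Patch 1| − |Patch 1∩Patch 2| = 28 − 8 = 20.00.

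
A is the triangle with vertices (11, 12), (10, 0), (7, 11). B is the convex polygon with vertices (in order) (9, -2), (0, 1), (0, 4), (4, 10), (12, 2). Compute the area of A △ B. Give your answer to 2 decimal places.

|A| = 23.5, |B| = 80.5, |A∩B| = 3.6154.
|A △ B| = |A| + |B| − 2·|A∩B| = 23.5 + 80.5 − 7.2308 = 96.77.

96.77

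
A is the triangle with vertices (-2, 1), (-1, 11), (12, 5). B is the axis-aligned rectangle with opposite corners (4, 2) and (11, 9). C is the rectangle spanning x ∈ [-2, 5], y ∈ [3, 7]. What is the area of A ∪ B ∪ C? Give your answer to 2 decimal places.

95.06

By inclusion–exclusion:
Individual areas: |A| = 68, |B| = 49, |C| = 28.
|A∩B| = 23.5385.
|A∩C| = 26.4.
|B∩C|: x∈[4,5], y∈[3,7] → 1·4 = 4.
|A∩B∩C| = 4.
|A ∪ B ∪ C| = 145 − 53.9385 + 4 = 95.06.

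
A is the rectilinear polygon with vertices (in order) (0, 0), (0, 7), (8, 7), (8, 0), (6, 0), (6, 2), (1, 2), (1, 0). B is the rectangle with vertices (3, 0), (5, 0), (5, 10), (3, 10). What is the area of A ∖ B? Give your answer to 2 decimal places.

|A| = 46, |A∩B| = 10.
|A ∖ B| = |A| − |A∩B| = 46 − 10 = 36.00.

36.00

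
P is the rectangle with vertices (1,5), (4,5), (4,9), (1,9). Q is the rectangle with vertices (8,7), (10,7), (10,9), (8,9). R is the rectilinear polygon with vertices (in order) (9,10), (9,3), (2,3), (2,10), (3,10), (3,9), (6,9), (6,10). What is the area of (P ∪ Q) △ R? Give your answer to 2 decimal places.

|P ∪ Q| = 16.
|(P ∪ Q) ∩ R| = 10.
|(P ∪ Q) △ R| = 16 + 46 − 20 = 42.00.

42.00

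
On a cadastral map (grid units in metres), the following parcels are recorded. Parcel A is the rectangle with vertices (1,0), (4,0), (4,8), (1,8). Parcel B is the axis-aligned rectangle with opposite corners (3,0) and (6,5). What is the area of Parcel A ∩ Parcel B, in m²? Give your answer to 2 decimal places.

5.00

|Parcel A∩Parcel B|: x∈[3,4], y∈[0,5] → 1·5 = 5.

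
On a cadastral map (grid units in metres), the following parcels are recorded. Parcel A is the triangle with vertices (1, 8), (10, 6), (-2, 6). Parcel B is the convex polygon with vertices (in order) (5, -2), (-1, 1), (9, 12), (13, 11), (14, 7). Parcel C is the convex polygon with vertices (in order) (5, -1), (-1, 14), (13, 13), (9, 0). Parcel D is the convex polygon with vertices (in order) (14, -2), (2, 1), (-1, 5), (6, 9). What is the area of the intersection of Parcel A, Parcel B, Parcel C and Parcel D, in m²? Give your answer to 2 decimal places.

3.41

The intersection is the polygon with vertices (4.63,7.193), (7.831,6.482), (8.182,6), (3.546,6).
By the shoelace formula its area is 3.41.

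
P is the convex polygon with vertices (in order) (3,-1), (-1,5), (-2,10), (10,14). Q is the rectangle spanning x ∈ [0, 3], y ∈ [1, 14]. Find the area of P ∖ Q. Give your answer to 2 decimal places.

54.58

|P| = 83, |P∩Q| = 28.4167.
|P ∖ Q| = |P| − |P∩Q| = 83 − 28.4167 = 54.58.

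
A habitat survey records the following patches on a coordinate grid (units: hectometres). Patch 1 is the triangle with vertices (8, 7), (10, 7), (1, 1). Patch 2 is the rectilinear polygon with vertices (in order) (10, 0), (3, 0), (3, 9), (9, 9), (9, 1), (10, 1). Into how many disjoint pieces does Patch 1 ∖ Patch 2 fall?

Patch 1 ∖ Patch 2 splits into 2 disjoint pieces (area 0.3333, area 0.381).

2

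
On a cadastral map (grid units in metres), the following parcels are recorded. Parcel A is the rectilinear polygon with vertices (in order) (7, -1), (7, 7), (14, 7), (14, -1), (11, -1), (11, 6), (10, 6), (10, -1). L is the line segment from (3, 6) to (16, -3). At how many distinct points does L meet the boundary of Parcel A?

4

The segment meets the boundary at (13.111,-1), (11,0.462), (10,1.154), (7,3.231).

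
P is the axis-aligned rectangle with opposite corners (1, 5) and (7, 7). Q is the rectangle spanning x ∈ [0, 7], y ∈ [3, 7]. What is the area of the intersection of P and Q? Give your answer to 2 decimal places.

12.00

|P∩Q|: x∈[1,7], y∈[5,7] → 6·2 = 12.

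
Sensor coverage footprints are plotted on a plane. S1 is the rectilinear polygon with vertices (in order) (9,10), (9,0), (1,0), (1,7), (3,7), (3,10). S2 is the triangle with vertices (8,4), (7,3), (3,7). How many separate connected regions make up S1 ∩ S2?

1

S1 ∩ S2 is a single connected region.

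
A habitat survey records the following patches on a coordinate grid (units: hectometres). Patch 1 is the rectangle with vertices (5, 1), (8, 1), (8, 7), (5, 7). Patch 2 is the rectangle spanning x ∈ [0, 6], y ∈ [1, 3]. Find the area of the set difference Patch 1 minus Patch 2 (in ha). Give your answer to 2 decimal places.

16.00

|Patch 1∩Patch 2|: x∈[5,6], y∈[1,3] → 1·2 = 2.
|Patch 1| = 18.
|Patch 1 ∖ Patch 2| = |Patch 1| − |Patch 1∩Patch 2| = 18 − 2 = 16.00.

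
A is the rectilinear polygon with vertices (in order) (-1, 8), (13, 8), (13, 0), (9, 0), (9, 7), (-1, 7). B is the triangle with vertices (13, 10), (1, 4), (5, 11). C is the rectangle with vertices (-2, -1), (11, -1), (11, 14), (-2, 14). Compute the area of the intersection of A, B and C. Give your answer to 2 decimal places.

5.00

The intersection is the polygon with vertices (7,7), (2.714,7), (3.286,8), (9,8).
By the shoelace formula its area is 5.00.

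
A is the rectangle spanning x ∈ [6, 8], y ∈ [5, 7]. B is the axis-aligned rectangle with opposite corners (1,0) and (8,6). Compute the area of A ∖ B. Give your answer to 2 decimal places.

2.00

|A∩B|: x∈[6,8], y∈[5,6] → 2·1 = 2.
|A| = 4.
|A ∖ B| = |A| − |A∩B| = 4 − 2 = 2.00.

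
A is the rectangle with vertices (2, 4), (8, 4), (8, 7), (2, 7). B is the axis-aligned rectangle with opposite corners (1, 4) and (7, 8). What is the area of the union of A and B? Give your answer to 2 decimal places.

27.00

By inclusion–exclusion:
Individual areas: |A| = 18, |B| = 24.
|A∩B|: x∈[2,7], y∈[4,7] → 5·3 = 15.
|A ∪ B| = 42 − 15 = 27.00.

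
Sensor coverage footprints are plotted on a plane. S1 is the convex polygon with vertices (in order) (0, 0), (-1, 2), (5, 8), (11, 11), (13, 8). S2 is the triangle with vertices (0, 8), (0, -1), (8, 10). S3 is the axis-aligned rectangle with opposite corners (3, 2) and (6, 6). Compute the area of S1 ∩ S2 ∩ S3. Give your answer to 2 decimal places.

3.01

The intersection is the polygon with vertices (3,3.125), (3,6), (5.091,6).
By the shoelace formula its area is 3.01.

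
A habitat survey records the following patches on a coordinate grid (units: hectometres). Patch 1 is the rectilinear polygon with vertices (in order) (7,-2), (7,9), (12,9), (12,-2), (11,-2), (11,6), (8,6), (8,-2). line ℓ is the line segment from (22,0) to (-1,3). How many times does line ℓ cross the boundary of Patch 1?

The segment meets the boundary at (7,1.957), (8,1.826), (11,1.435), (12,1.304).

4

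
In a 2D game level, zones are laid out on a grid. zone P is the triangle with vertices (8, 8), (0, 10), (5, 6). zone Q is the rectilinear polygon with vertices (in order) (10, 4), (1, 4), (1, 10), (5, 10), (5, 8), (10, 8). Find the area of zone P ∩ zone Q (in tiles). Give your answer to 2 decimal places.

The intersection is the polygon with vertices (5,8.75), (5,8), (8,8), (5,6), (1,9.2), (1,9.75).
By the shoelace formula its area is 9.60.

9.60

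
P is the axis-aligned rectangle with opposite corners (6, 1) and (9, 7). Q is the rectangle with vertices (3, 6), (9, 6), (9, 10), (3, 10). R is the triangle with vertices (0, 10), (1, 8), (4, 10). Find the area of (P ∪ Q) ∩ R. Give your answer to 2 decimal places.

0.33

The region (P ∪ Q) ∩ R is the polygon with vertices (3,10), (4,10), (3,9.333).
By the shoelace formula its area is 0.33.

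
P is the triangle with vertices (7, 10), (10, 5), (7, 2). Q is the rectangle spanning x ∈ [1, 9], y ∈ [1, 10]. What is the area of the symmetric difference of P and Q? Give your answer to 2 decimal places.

|P| = 12, |Q| = 72, |P∩Q| = 10.6667.
|P △ Q| = |P| + |Q| − 2·|P∩Q| = 12 + 72 − 21.3333 = 62.67.

62.67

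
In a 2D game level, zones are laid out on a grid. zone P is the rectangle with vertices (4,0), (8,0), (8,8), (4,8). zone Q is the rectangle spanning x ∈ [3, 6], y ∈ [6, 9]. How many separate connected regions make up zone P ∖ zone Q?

1

zone P ∖ zone Q is a single connected region.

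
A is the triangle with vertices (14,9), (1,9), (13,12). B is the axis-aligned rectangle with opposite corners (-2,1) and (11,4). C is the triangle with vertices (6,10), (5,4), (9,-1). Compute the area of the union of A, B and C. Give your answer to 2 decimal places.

67.24

By inclusion–exclusion:
Individual areas: |A| = 19.5, |B| = 39, |C| = 14.5.
|A∩B| = 0.
|A∩C| = 0.2197.
|B∩C| = 5.5364.
|A∩B∩C| = 0.
|A ∪ B ∪ C| = 73 − 5.7561 + 0 = 67.24.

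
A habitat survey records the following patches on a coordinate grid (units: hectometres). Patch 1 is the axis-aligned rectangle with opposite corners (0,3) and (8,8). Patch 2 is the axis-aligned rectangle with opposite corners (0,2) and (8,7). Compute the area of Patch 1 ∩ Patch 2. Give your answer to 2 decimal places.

32.00

|Patch 1∩Patch 2|: x∈[0,8], y∈[3,7] → 8·4 = 32.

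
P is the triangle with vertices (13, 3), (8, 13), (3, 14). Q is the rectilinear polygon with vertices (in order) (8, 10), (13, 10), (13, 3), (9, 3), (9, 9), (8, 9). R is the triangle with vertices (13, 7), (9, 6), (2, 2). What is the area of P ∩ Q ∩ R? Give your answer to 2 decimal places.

The intersection is the polygon with vertices (10.037,6.259), (11.222,6.556), (11.37,6.259), (10.427,5.83).
By the shoelace formula its area is 0.48.

0.48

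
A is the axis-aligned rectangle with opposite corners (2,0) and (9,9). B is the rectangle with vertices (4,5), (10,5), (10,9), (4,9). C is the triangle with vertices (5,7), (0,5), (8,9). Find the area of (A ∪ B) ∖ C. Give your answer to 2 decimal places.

65.20

|A ∪ B| = 67.
|(A ∪ B) ∩ C| = 1.8.
|(A ∪ B) ∖ C| = 67 − 1.8 = 65.20.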